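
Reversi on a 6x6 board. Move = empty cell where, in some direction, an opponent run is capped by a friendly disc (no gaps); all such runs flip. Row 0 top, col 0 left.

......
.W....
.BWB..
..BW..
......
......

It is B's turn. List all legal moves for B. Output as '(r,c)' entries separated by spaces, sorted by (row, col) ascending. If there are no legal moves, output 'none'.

Answer: (0,1) (1,2) (3,4) (4,3)

Derivation:
(0,0): no bracket -> illegal
(0,1): flips 1 -> legal
(0,2): no bracket -> illegal
(1,0): no bracket -> illegal
(1,2): flips 1 -> legal
(1,3): no bracket -> illegal
(2,0): no bracket -> illegal
(2,4): no bracket -> illegal
(3,1): no bracket -> illegal
(3,4): flips 1 -> legal
(4,2): no bracket -> illegal
(4,3): flips 1 -> legal
(4,4): no bracket -> illegal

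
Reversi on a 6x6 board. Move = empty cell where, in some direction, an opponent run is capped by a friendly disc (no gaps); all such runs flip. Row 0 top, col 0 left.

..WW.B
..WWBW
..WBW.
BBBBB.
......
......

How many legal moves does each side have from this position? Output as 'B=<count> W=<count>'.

Answer: B=5 W=7

Derivation:
-- B to move --
(0,1): flips 1 -> legal
(0,4): flips 2 -> legal
(1,1): flips 3 -> legal
(2,1): flips 1 -> legal
(2,5): flips 2 -> legal
(3,5): no bracket -> illegal
B mobility = 5
-- W to move --
(0,4): flips 1 -> legal
(2,0): no bracket -> illegal
(2,1): no bracket -> illegal
(2,5): flips 1 -> legal
(3,5): no bracket -> illegal
(4,0): flips 1 -> legal
(4,1): no bracket -> illegal
(4,2): flips 2 -> legal
(4,3): flips 2 -> legal
(4,4): flips 2 -> legal
(4,5): flips 2 -> legal
W mobility = 7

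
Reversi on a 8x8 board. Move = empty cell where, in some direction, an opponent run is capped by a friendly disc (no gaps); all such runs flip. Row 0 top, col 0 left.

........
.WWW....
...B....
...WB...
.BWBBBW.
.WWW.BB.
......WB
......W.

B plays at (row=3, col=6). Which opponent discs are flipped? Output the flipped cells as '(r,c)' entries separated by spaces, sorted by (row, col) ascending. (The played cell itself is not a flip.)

Answer: (4,6)

Derivation:
Dir NW: first cell '.' (not opp) -> no flip
Dir N: first cell '.' (not opp) -> no flip
Dir NE: first cell '.' (not opp) -> no flip
Dir W: first cell '.' (not opp) -> no flip
Dir E: first cell '.' (not opp) -> no flip
Dir SW: first cell 'B' (not opp) -> no flip
Dir S: opp run (4,6) capped by B -> flip
Dir SE: first cell '.' (not opp) -> no flip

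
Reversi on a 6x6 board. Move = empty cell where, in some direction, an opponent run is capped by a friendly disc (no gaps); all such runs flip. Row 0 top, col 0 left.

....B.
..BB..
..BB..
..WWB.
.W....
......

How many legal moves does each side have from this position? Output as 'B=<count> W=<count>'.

-- B to move --
(2,1): no bracket -> illegal
(2,4): no bracket -> illegal
(3,0): no bracket -> illegal
(3,1): flips 2 -> legal
(4,0): no bracket -> illegal
(4,2): flips 1 -> legal
(4,3): flips 1 -> legal
(4,4): flips 1 -> legal
(5,0): flips 2 -> legal
(5,1): no bracket -> illegal
(5,2): no bracket -> illegal
B mobility = 5
-- W to move --
(0,1): no bracket -> illegal
(0,2): flips 2 -> legal
(0,3): flips 2 -> legal
(0,5): no bracket -> illegal
(1,1): flips 1 -> legal
(1,4): flips 1 -> legal
(1,5): no bracket -> illegal
(2,1): no bracket -> illegal
(2,4): no bracket -> illegal
(2,5): no bracket -> illegal
(3,1): no bracket -> illegal
(3,5): flips 1 -> legal
(4,3): no bracket -> illegal
(4,4): no bracket -> illegal
(4,5): no bracket -> illegal
W mobility = 5

Answer: B=5 W=5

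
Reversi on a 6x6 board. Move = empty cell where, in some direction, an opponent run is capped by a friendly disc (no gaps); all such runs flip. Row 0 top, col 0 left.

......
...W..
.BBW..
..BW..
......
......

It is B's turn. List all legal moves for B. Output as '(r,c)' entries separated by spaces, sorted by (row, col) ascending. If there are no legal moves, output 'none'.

Answer: (0,4) (1,4) (2,4) (3,4) (4,4)

Derivation:
(0,2): no bracket -> illegal
(0,3): no bracket -> illegal
(0,4): flips 1 -> legal
(1,2): no bracket -> illegal
(1,4): flips 1 -> legal
(2,4): flips 1 -> legal
(3,4): flips 1 -> legal
(4,2): no bracket -> illegal
(4,3): no bracket -> illegal
(4,4): flips 1 -> legal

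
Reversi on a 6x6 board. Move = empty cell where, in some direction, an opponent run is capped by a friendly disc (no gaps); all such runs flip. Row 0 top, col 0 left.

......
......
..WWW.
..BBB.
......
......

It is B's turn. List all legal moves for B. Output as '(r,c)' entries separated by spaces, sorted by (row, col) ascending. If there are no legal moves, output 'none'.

Answer: (1,1) (1,2) (1,3) (1,4) (1,5)

Derivation:
(1,1): flips 1 -> legal
(1,2): flips 2 -> legal
(1,3): flips 1 -> legal
(1,4): flips 2 -> legal
(1,5): flips 1 -> legal
(2,1): no bracket -> illegal
(2,5): no bracket -> illegal
(3,1): no bracket -> illegal
(3,5): no bracket -> illegal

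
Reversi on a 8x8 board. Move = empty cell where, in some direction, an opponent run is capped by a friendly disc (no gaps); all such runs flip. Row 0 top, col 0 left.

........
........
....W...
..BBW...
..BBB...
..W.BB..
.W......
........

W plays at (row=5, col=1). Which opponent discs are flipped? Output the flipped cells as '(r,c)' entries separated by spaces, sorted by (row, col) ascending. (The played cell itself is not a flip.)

Dir NW: first cell '.' (not opp) -> no flip
Dir N: first cell '.' (not opp) -> no flip
Dir NE: opp run (4,2) (3,3) capped by W -> flip
Dir W: first cell '.' (not opp) -> no flip
Dir E: first cell 'W' (not opp) -> no flip
Dir SW: first cell '.' (not opp) -> no flip
Dir S: first cell 'W' (not opp) -> no flip
Dir SE: first cell '.' (not opp) -> no flip

Answer: (3,3) (4,2)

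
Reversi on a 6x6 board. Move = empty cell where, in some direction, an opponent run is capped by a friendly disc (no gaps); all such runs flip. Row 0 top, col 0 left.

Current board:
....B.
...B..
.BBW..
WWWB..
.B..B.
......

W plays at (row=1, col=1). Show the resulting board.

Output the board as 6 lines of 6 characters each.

Place W at (1,1); scan 8 dirs for brackets.
Dir NW: first cell '.' (not opp) -> no flip
Dir N: first cell '.' (not opp) -> no flip
Dir NE: first cell '.' (not opp) -> no flip
Dir W: first cell '.' (not opp) -> no flip
Dir E: first cell '.' (not opp) -> no flip
Dir SW: first cell '.' (not opp) -> no flip
Dir S: opp run (2,1) capped by W -> flip
Dir SE: opp run (2,2) (3,3) (4,4), next='.' -> no flip
All flips: (2,1)

Answer: ....B.
.W.B..
.WBW..
WWWB..
.B..B.
......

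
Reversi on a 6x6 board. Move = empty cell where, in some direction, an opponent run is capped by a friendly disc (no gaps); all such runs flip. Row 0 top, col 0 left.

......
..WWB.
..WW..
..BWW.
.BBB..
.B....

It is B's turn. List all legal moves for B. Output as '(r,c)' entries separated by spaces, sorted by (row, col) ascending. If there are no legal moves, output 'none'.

Answer: (0,2) (0,3) (1,1) (2,4) (2,5) (3,5)

Derivation:
(0,1): no bracket -> illegal
(0,2): flips 2 -> legal
(0,3): flips 3 -> legal
(0,4): no bracket -> illegal
(1,1): flips 2 -> legal
(2,1): no bracket -> illegal
(2,4): flips 1 -> legal
(2,5): flips 1 -> legal
(3,1): no bracket -> illegal
(3,5): flips 2 -> legal
(4,4): no bracket -> illegal
(4,5): no bracket -> illegal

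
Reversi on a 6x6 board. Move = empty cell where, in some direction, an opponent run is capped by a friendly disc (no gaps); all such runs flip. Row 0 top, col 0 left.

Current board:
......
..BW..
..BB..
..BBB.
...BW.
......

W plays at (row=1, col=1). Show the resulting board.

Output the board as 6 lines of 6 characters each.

Place W at (1,1); scan 8 dirs for brackets.
Dir NW: first cell '.' (not opp) -> no flip
Dir N: first cell '.' (not opp) -> no flip
Dir NE: first cell '.' (not opp) -> no flip
Dir W: first cell '.' (not opp) -> no flip
Dir E: opp run (1,2) capped by W -> flip
Dir SW: first cell '.' (not opp) -> no flip
Dir S: first cell '.' (not opp) -> no flip
Dir SE: opp run (2,2) (3,3) capped by W -> flip
All flips: (1,2) (2,2) (3,3)

Answer: ......
.WWW..
..WB..
..BWB.
...BW.
......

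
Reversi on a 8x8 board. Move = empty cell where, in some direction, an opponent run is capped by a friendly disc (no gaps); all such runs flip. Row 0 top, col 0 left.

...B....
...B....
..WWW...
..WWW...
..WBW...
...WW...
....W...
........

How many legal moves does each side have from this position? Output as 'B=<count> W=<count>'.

-- B to move --
(1,1): no bracket -> illegal
(1,2): no bracket -> illegal
(1,4): no bracket -> illegal
(1,5): no bracket -> illegal
(2,1): flips 1 -> legal
(2,5): flips 1 -> legal
(3,1): flips 1 -> legal
(3,5): flips 1 -> legal
(4,1): flips 1 -> legal
(4,5): flips 1 -> legal
(5,1): no bracket -> illegal
(5,2): no bracket -> illegal
(5,5): no bracket -> illegal
(6,2): no bracket -> illegal
(6,3): flips 1 -> legal
(6,5): flips 1 -> legal
(7,3): no bracket -> illegal
(7,4): no bracket -> illegal
(7,5): no bracket -> illegal
B mobility = 8
-- W to move --
(0,2): flips 1 -> legal
(0,4): flips 1 -> legal
(1,2): no bracket -> illegal
(1,4): no bracket -> illegal
(5,2): flips 1 -> legal
W mobility = 3

Answer: B=8 W=3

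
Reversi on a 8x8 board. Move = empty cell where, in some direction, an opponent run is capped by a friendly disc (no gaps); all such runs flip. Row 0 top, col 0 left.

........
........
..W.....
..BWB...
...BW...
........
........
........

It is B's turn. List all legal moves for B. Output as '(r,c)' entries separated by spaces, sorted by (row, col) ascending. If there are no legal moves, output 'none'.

(1,1): no bracket -> illegal
(1,2): flips 1 -> legal
(1,3): no bracket -> illegal
(2,1): no bracket -> illegal
(2,3): flips 1 -> legal
(2,4): no bracket -> illegal
(3,1): no bracket -> illegal
(3,5): no bracket -> illegal
(4,2): no bracket -> illegal
(4,5): flips 1 -> legal
(5,3): no bracket -> illegal
(5,4): flips 1 -> legal
(5,5): no bracket -> illegal

Answer: (1,2) (2,3) (4,5) (5,4)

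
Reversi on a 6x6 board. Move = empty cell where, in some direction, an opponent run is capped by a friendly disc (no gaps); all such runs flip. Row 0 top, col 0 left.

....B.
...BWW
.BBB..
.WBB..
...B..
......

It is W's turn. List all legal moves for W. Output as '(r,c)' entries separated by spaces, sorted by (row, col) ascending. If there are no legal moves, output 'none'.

Answer: (1,1) (1,2) (3,4) (4,1)

Derivation:
(0,2): no bracket -> illegal
(0,3): no bracket -> illegal
(0,5): no bracket -> illegal
(1,0): no bracket -> illegal
(1,1): flips 1 -> legal
(1,2): flips 1 -> legal
(2,0): no bracket -> illegal
(2,4): no bracket -> illegal
(3,0): no bracket -> illegal
(3,4): flips 2 -> legal
(4,1): flips 2 -> legal
(4,2): no bracket -> illegal
(4,4): no bracket -> illegal
(5,2): no bracket -> illegal
(5,3): no bracket -> illegal
(5,4): no bracket -> illegal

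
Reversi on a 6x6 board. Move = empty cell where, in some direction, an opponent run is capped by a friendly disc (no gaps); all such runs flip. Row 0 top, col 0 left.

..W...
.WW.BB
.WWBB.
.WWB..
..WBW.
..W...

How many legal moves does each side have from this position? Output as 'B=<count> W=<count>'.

Answer: B=9 W=4

Derivation:
-- B to move --
(0,0): flips 2 -> legal
(0,1): flips 1 -> legal
(0,3): no bracket -> illegal
(1,0): flips 2 -> legal
(1,3): no bracket -> illegal
(2,0): flips 2 -> legal
(3,0): flips 2 -> legal
(3,4): no bracket -> illegal
(3,5): no bracket -> illegal
(4,0): no bracket -> illegal
(4,1): flips 2 -> legal
(4,5): flips 1 -> legal
(5,1): flips 1 -> legal
(5,3): no bracket -> illegal
(5,4): no bracket -> illegal
(5,5): flips 1 -> legal
B mobility = 9
-- W to move --
(0,3): no bracket -> illegal
(0,4): no bracket -> illegal
(0,5): flips 2 -> legal
(1,3): no bracket -> illegal
(2,5): flips 2 -> legal
(3,4): flips 3 -> legal
(3,5): no bracket -> illegal
(5,3): no bracket -> illegal
(5,4): flips 1 -> legal
W mobility = 4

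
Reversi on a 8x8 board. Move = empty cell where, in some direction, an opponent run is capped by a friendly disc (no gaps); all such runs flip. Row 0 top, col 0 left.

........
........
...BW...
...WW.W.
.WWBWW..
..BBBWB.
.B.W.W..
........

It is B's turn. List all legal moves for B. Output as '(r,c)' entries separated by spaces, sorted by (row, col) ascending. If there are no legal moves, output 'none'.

(1,3): no bracket -> illegal
(1,4): flips 3 -> legal
(1,5): no bracket -> illegal
(2,2): no bracket -> illegal
(2,5): flips 2 -> legal
(2,6): no bracket -> illegal
(2,7): flips 2 -> legal
(3,0): flips 1 -> legal
(3,1): flips 1 -> legal
(3,2): flips 1 -> legal
(3,5): flips 1 -> legal
(3,7): no bracket -> illegal
(4,0): flips 2 -> legal
(4,6): flips 2 -> legal
(4,7): no bracket -> illegal
(5,0): no bracket -> illegal
(5,1): no bracket -> illegal
(6,2): no bracket -> illegal
(6,4): no bracket -> illegal
(6,6): no bracket -> illegal
(7,2): flips 1 -> legal
(7,3): flips 1 -> legal
(7,4): flips 2 -> legal
(7,5): no bracket -> illegal
(7,6): flips 1 -> legal

Answer: (1,4) (2,5) (2,7) (3,0) (3,1) (3,2) (3,5) (4,0) (4,6) (7,2) (7,3) (7,4) (7,6)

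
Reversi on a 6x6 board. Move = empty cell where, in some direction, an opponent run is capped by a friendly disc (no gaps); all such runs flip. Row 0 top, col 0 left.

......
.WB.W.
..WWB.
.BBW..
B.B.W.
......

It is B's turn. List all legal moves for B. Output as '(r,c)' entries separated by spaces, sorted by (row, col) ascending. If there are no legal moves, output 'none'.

(0,0): no bracket -> illegal
(0,1): no bracket -> illegal
(0,2): no bracket -> illegal
(0,3): no bracket -> illegal
(0,4): flips 1 -> legal
(0,5): flips 2 -> legal
(1,0): flips 1 -> legal
(1,3): flips 1 -> legal
(1,5): no bracket -> illegal
(2,0): no bracket -> illegal
(2,1): flips 2 -> legal
(2,5): no bracket -> illegal
(3,4): flips 2 -> legal
(3,5): no bracket -> illegal
(4,3): no bracket -> illegal
(4,5): no bracket -> illegal
(5,3): no bracket -> illegal
(5,4): no bracket -> illegal
(5,5): no bracket -> illegal

Answer: (0,4) (0,5) (1,0) (1,3) (2,1) (3,4)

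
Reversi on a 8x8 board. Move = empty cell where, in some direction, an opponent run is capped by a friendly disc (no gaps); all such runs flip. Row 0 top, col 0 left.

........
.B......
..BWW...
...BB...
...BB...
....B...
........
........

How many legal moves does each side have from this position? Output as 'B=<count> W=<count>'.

-- B to move --
(1,2): flips 1 -> legal
(1,3): flips 1 -> legal
(1,4): flips 1 -> legal
(1,5): flips 1 -> legal
(2,5): flips 2 -> legal
(3,2): no bracket -> illegal
(3,5): no bracket -> illegal
B mobility = 5
-- W to move --
(0,0): no bracket -> illegal
(0,1): no bracket -> illegal
(0,2): no bracket -> illegal
(1,0): no bracket -> illegal
(1,2): no bracket -> illegal
(1,3): no bracket -> illegal
(2,0): no bracket -> illegal
(2,1): flips 1 -> legal
(2,5): no bracket -> illegal
(3,1): no bracket -> illegal
(3,2): no bracket -> illegal
(3,5): no bracket -> illegal
(4,2): flips 1 -> legal
(4,5): flips 1 -> legal
(5,2): no bracket -> illegal
(5,3): flips 2 -> legal
(5,5): no bracket -> illegal
(6,3): no bracket -> illegal
(6,4): flips 3 -> legal
(6,5): no bracket -> illegal
W mobility = 5

Answer: B=5 W=5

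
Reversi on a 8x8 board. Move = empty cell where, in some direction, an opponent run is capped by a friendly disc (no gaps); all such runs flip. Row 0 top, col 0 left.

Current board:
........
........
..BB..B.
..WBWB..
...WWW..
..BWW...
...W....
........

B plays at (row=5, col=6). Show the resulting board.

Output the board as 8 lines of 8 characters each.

Answer: ........
........
..BB..B.
..WBBB..
...WWB..
..BWW.B.
...W....
........

Derivation:
Place B at (5,6); scan 8 dirs for brackets.
Dir NW: opp run (4,5) (3,4) capped by B -> flip
Dir N: first cell '.' (not opp) -> no flip
Dir NE: first cell '.' (not opp) -> no flip
Dir W: first cell '.' (not opp) -> no flip
Dir E: first cell '.' (not opp) -> no flip
Dir SW: first cell '.' (not opp) -> no flip
Dir S: first cell '.' (not opp) -> no flip
Dir SE: first cell '.' (not opp) -> no flip
All flips: (3,4) (4,5)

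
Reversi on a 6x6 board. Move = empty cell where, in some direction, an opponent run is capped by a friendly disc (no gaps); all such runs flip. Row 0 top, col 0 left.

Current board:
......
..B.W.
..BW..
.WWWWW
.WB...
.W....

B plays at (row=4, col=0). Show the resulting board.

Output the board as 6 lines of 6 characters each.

Answer: ......
..B.W.
..BW..
.BWWWW
BBB...
.W....

Derivation:
Place B at (4,0); scan 8 dirs for brackets.
Dir NW: edge -> no flip
Dir N: first cell '.' (not opp) -> no flip
Dir NE: opp run (3,1) capped by B -> flip
Dir W: edge -> no flip
Dir E: opp run (4,1) capped by B -> flip
Dir SW: edge -> no flip
Dir S: first cell '.' (not opp) -> no flip
Dir SE: opp run (5,1), next=edge -> no flip
All flips: (3,1) (4,1)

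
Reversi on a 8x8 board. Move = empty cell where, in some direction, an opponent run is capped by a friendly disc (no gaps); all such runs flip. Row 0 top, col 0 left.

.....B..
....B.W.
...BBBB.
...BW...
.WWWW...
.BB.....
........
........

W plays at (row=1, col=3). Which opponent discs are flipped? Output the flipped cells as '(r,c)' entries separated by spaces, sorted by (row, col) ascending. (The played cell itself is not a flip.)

Dir NW: first cell '.' (not opp) -> no flip
Dir N: first cell '.' (not opp) -> no flip
Dir NE: first cell '.' (not opp) -> no flip
Dir W: first cell '.' (not opp) -> no flip
Dir E: opp run (1,4), next='.' -> no flip
Dir SW: first cell '.' (not opp) -> no flip
Dir S: opp run (2,3) (3,3) capped by W -> flip
Dir SE: opp run (2,4), next='.' -> no flip

Answer: (2,3) (3,3)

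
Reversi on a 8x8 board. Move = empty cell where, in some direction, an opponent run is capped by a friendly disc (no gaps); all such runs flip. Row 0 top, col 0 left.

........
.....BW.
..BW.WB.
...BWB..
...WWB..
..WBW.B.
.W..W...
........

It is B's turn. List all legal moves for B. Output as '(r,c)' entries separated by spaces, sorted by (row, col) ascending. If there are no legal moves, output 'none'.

Answer: (0,6) (1,2) (1,3) (1,7) (2,4) (4,2) (5,1) (5,5) (6,3) (7,5)

Derivation:
(0,5): no bracket -> illegal
(0,6): flips 1 -> legal
(0,7): no bracket -> illegal
(1,2): flips 2 -> legal
(1,3): flips 1 -> legal
(1,4): no bracket -> illegal
(1,7): flips 1 -> legal
(2,4): flips 2 -> legal
(2,7): no bracket -> illegal
(3,2): no bracket -> illegal
(3,6): no bracket -> illegal
(4,1): no bracket -> illegal
(4,2): flips 2 -> legal
(5,0): no bracket -> illegal
(5,1): flips 1 -> legal
(5,5): flips 2 -> legal
(6,0): no bracket -> illegal
(6,2): no bracket -> illegal
(6,3): flips 1 -> legal
(6,5): no bracket -> illegal
(7,0): no bracket -> illegal
(7,1): no bracket -> illegal
(7,2): no bracket -> illegal
(7,3): no bracket -> illegal
(7,4): no bracket -> illegal
(7,5): flips 1 -> legal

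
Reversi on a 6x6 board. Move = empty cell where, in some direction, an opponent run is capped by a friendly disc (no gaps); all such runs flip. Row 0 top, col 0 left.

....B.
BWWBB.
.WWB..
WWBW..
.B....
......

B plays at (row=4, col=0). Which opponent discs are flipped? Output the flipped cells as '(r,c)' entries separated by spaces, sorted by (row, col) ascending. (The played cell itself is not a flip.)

Answer: (2,2) (3,1)

Derivation:
Dir NW: edge -> no flip
Dir N: opp run (3,0), next='.' -> no flip
Dir NE: opp run (3,1) (2,2) capped by B -> flip
Dir W: edge -> no flip
Dir E: first cell 'B' (not opp) -> no flip
Dir SW: edge -> no flip
Dir S: first cell '.' (not opp) -> no flip
Dir SE: first cell '.' (not opp) -> no flip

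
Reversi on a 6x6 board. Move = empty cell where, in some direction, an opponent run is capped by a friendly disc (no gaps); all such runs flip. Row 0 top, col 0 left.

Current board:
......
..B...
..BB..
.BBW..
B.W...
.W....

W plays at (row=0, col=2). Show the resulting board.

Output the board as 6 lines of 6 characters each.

Place W at (0,2); scan 8 dirs for brackets.
Dir NW: edge -> no flip
Dir N: edge -> no flip
Dir NE: edge -> no flip
Dir W: first cell '.' (not opp) -> no flip
Dir E: first cell '.' (not opp) -> no flip
Dir SW: first cell '.' (not opp) -> no flip
Dir S: opp run (1,2) (2,2) (3,2) capped by W -> flip
Dir SE: first cell '.' (not opp) -> no flip
All flips: (1,2) (2,2) (3,2)

Answer: ..W...
..W...
..WB..
.BWW..
B.W...
.W....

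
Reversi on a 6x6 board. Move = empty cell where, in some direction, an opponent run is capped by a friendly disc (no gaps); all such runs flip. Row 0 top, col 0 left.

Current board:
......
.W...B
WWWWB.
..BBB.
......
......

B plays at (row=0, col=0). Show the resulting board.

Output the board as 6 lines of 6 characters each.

Place B at (0,0); scan 8 dirs for brackets.
Dir NW: edge -> no flip
Dir N: edge -> no flip
Dir NE: edge -> no flip
Dir W: edge -> no flip
Dir E: first cell '.' (not opp) -> no flip
Dir SW: edge -> no flip
Dir S: first cell '.' (not opp) -> no flip
Dir SE: opp run (1,1) (2,2) capped by B -> flip
All flips: (1,1) (2,2)

Answer: B.....
.B...B
WWBWB.
..BBB.
......
......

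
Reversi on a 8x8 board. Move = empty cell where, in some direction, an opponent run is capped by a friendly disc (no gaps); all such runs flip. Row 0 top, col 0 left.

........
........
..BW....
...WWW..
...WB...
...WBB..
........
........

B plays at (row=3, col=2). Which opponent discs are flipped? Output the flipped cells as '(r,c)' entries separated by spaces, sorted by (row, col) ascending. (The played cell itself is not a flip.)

Dir NW: first cell '.' (not opp) -> no flip
Dir N: first cell 'B' (not opp) -> no flip
Dir NE: opp run (2,3), next='.' -> no flip
Dir W: first cell '.' (not opp) -> no flip
Dir E: opp run (3,3) (3,4) (3,5), next='.' -> no flip
Dir SW: first cell '.' (not opp) -> no flip
Dir S: first cell '.' (not opp) -> no flip
Dir SE: opp run (4,3) capped by B -> flip

Answer: (4,3)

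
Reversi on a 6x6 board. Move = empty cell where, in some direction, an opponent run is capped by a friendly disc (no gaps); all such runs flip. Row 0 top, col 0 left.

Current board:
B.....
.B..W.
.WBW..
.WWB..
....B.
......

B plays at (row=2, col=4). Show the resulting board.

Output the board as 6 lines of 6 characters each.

Place B at (2,4); scan 8 dirs for brackets.
Dir NW: first cell '.' (not opp) -> no flip
Dir N: opp run (1,4), next='.' -> no flip
Dir NE: first cell '.' (not opp) -> no flip
Dir W: opp run (2,3) capped by B -> flip
Dir E: first cell '.' (not opp) -> no flip
Dir SW: first cell 'B' (not opp) -> no flip
Dir S: first cell '.' (not opp) -> no flip
Dir SE: first cell '.' (not opp) -> no flip
All flips: (2,3)

Answer: B.....
.B..W.
.WBBB.
.WWB..
....B.
......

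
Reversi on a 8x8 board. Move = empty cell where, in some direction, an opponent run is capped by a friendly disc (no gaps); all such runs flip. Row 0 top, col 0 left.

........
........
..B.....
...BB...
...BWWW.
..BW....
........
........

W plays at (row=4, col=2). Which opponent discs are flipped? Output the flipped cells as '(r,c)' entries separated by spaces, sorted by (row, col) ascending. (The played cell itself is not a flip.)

Dir NW: first cell '.' (not opp) -> no flip
Dir N: first cell '.' (not opp) -> no flip
Dir NE: opp run (3,3), next='.' -> no flip
Dir W: first cell '.' (not opp) -> no flip
Dir E: opp run (4,3) capped by W -> flip
Dir SW: first cell '.' (not opp) -> no flip
Dir S: opp run (5,2), next='.' -> no flip
Dir SE: first cell 'W' (not opp) -> no flip

Answer: (4,3)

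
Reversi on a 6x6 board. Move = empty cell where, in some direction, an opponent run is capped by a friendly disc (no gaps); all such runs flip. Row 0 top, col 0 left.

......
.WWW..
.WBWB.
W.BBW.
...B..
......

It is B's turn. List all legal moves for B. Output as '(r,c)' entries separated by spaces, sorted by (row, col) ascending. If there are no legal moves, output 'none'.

Answer: (0,0) (0,2) (0,3) (0,4) (1,0) (1,4) (2,0) (2,5) (3,5) (4,4)

Derivation:
(0,0): flips 1 -> legal
(0,1): no bracket -> illegal
(0,2): flips 2 -> legal
(0,3): flips 2 -> legal
(0,4): flips 1 -> legal
(1,0): flips 1 -> legal
(1,4): flips 1 -> legal
(2,0): flips 1 -> legal
(2,5): flips 1 -> legal
(3,1): no bracket -> illegal
(3,5): flips 1 -> legal
(4,0): no bracket -> illegal
(4,1): no bracket -> illegal
(4,4): flips 1 -> legal
(4,5): no bracket -> illegal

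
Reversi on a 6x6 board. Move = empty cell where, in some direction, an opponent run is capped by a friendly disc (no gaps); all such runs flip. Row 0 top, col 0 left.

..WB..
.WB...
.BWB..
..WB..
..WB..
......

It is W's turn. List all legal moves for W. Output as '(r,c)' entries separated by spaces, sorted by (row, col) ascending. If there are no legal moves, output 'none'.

Answer: (0,4) (1,0) (1,3) (1,4) (2,0) (2,4) (3,1) (3,4) (4,4) (5,4)

Derivation:
(0,1): no bracket -> illegal
(0,4): flips 1 -> legal
(1,0): flips 1 -> legal
(1,3): flips 1 -> legal
(1,4): flips 1 -> legal
(2,0): flips 1 -> legal
(2,4): flips 2 -> legal
(3,0): no bracket -> illegal
(3,1): flips 1 -> legal
(3,4): flips 1 -> legal
(4,4): flips 2 -> legal
(5,2): no bracket -> illegal
(5,3): no bracket -> illegal
(5,4): flips 1 -> legal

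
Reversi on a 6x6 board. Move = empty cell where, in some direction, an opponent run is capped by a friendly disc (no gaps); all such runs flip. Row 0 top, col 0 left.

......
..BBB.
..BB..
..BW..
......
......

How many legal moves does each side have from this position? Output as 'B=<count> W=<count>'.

Answer: B=3 W=3

Derivation:
-- B to move --
(2,4): no bracket -> illegal
(3,4): flips 1 -> legal
(4,2): no bracket -> illegal
(4,3): flips 1 -> legal
(4,4): flips 1 -> legal
B mobility = 3
-- W to move --
(0,1): no bracket -> illegal
(0,2): no bracket -> illegal
(0,3): flips 2 -> legal
(0,4): no bracket -> illegal
(0,5): no bracket -> illegal
(1,1): flips 1 -> legal
(1,5): no bracket -> illegal
(2,1): no bracket -> illegal
(2,4): no bracket -> illegal
(2,5): no bracket -> illegal
(3,1): flips 1 -> legal
(3,4): no bracket -> illegal
(4,1): no bracket -> illegal
(4,2): no bracket -> illegal
(4,3): no bracket -> illegal
W mobility = 3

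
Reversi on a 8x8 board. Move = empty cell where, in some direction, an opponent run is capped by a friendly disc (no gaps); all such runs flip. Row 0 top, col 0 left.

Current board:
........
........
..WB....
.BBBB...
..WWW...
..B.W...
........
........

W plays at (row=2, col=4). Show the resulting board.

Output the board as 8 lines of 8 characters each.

Answer: ........
........
..WWW...
.BBWW...
..WWW...
..B.W...
........
........

Derivation:
Place W at (2,4); scan 8 dirs for brackets.
Dir NW: first cell '.' (not opp) -> no flip
Dir N: first cell '.' (not opp) -> no flip
Dir NE: first cell '.' (not opp) -> no flip
Dir W: opp run (2,3) capped by W -> flip
Dir E: first cell '.' (not opp) -> no flip
Dir SW: opp run (3,3) capped by W -> flip
Dir S: opp run (3,4) capped by W -> flip
Dir SE: first cell '.' (not opp) -> no flip
All flips: (2,3) (3,3) (3,4)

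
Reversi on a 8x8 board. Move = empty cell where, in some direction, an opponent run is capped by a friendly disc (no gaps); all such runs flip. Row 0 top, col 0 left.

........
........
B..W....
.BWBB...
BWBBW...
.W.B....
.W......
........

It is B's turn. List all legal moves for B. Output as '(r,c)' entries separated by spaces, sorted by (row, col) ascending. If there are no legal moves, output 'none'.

Answer: (1,2) (1,3) (2,1) (2,2) (3,5) (4,5) (5,4) (5,5) (6,0) (6,2) (7,1)

Derivation:
(1,2): flips 1 -> legal
(1,3): flips 1 -> legal
(1,4): no bracket -> illegal
(2,1): flips 1 -> legal
(2,2): flips 1 -> legal
(2,4): no bracket -> illegal
(3,0): no bracket -> illegal
(3,5): flips 1 -> legal
(4,5): flips 1 -> legal
(5,0): no bracket -> illegal
(5,2): no bracket -> illegal
(5,4): flips 1 -> legal
(5,5): flips 1 -> legal
(6,0): flips 1 -> legal
(6,2): flips 1 -> legal
(7,0): no bracket -> illegal
(7,1): flips 3 -> legal
(7,2): no bracket -> illegal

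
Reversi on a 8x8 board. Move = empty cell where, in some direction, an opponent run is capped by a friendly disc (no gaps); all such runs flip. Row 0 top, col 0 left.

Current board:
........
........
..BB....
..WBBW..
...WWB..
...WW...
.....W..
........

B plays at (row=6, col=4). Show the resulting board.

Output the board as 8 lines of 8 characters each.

Answer: ........
........
..BB....
..WBBW..
...WBB..
...WB...
....BW..
........

Derivation:
Place B at (6,4); scan 8 dirs for brackets.
Dir NW: opp run (5,3), next='.' -> no flip
Dir N: opp run (5,4) (4,4) capped by B -> flip
Dir NE: first cell '.' (not opp) -> no flip
Dir W: first cell '.' (not opp) -> no flip
Dir E: opp run (6,5), next='.' -> no flip
Dir SW: first cell '.' (not opp) -> no flip
Dir S: first cell '.' (not opp) -> no flip
Dir SE: first cell '.' (not opp) -> no flip
All flips: (4,4) (5,4)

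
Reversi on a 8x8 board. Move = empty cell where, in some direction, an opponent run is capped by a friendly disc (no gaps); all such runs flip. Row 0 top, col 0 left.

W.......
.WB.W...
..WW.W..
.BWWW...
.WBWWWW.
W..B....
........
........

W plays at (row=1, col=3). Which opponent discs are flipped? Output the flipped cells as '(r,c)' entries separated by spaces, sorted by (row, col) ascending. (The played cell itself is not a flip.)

Dir NW: first cell '.' (not opp) -> no flip
Dir N: first cell '.' (not opp) -> no flip
Dir NE: first cell '.' (not opp) -> no flip
Dir W: opp run (1,2) capped by W -> flip
Dir E: first cell 'W' (not opp) -> no flip
Dir SW: first cell 'W' (not opp) -> no flip
Dir S: first cell 'W' (not opp) -> no flip
Dir SE: first cell '.' (not opp) -> no flip

Answer: (1,2)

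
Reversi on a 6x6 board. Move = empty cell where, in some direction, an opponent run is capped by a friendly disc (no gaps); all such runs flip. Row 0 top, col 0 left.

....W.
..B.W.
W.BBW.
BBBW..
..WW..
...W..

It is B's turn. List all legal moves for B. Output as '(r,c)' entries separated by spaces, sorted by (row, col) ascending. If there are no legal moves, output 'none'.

Answer: (0,5) (1,0) (2,5) (3,4) (4,4) (5,2) (5,4)

Derivation:
(0,3): no bracket -> illegal
(0,5): flips 1 -> legal
(1,0): flips 1 -> legal
(1,1): no bracket -> illegal
(1,3): no bracket -> illegal
(1,5): no bracket -> illegal
(2,1): no bracket -> illegal
(2,5): flips 1 -> legal
(3,4): flips 1 -> legal
(3,5): no bracket -> illegal
(4,1): no bracket -> illegal
(4,4): flips 1 -> legal
(5,1): no bracket -> illegal
(5,2): flips 1 -> legal
(5,4): flips 1 -> legal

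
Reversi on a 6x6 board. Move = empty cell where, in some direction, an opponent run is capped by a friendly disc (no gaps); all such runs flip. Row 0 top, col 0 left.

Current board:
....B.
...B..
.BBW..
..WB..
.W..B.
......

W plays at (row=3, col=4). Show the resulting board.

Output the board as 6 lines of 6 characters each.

Answer: ....B.
...B..
.BBW..
..WWW.
.W..B.
......

Derivation:
Place W at (3,4); scan 8 dirs for brackets.
Dir NW: first cell 'W' (not opp) -> no flip
Dir N: first cell '.' (not opp) -> no flip
Dir NE: first cell '.' (not opp) -> no flip
Dir W: opp run (3,3) capped by W -> flip
Dir E: first cell '.' (not opp) -> no flip
Dir SW: first cell '.' (not opp) -> no flip
Dir S: opp run (4,4), next='.' -> no flip
Dir SE: first cell '.' (not opp) -> no flip
All flips: (3,3)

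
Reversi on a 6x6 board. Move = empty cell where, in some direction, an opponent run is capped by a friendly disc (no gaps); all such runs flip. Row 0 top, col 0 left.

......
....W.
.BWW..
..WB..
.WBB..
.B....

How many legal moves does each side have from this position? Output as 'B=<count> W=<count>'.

-- B to move --
(0,3): no bracket -> illegal
(0,4): no bracket -> illegal
(0,5): no bracket -> illegal
(1,1): flips 1 -> legal
(1,2): flips 2 -> legal
(1,3): flips 1 -> legal
(1,5): no bracket -> illegal
(2,4): flips 2 -> legal
(2,5): no bracket -> illegal
(3,0): no bracket -> illegal
(3,1): flips 2 -> legal
(3,4): no bracket -> illegal
(4,0): flips 1 -> legal
(5,0): no bracket -> illegal
(5,2): no bracket -> illegal
B mobility = 6
-- W to move --
(1,0): flips 1 -> legal
(1,1): no bracket -> illegal
(1,2): no bracket -> illegal
(2,0): flips 1 -> legal
(2,4): no bracket -> illegal
(3,0): no bracket -> illegal
(3,1): no bracket -> illegal
(3,4): flips 1 -> legal
(4,0): no bracket -> illegal
(4,4): flips 3 -> legal
(5,0): no bracket -> illegal
(5,2): flips 1 -> legal
(5,3): flips 2 -> legal
(5,4): flips 1 -> legal
W mobility = 7

Answer: B=6 W=7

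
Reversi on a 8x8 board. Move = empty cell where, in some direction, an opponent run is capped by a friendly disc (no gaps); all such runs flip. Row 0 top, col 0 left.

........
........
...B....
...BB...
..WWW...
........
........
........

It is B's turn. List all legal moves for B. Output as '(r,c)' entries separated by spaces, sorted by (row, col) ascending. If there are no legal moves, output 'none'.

Answer: (5,1) (5,2) (5,3) (5,4) (5,5)

Derivation:
(3,1): no bracket -> illegal
(3,2): no bracket -> illegal
(3,5): no bracket -> illegal
(4,1): no bracket -> illegal
(4,5): no bracket -> illegal
(5,1): flips 1 -> legal
(5,2): flips 1 -> legal
(5,3): flips 1 -> legal
(5,4): flips 1 -> legal
(5,5): flips 1 -> legal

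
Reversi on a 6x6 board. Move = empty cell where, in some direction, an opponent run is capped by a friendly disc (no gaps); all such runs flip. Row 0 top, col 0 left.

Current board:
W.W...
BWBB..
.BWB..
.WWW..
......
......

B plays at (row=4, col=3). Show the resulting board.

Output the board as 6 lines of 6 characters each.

Answer: W.W...
BWBB..
.BWB..
.WBB..
...B..
......

Derivation:
Place B at (4,3); scan 8 dirs for brackets.
Dir NW: opp run (3,2) capped by B -> flip
Dir N: opp run (3,3) capped by B -> flip
Dir NE: first cell '.' (not opp) -> no flip
Dir W: first cell '.' (not opp) -> no flip
Dir E: first cell '.' (not opp) -> no flip
Dir SW: first cell '.' (not opp) -> no flip
Dir S: first cell '.' (not opp) -> no flip
Dir SE: first cell '.' (not opp) -> no flip
All flips: (3,2) (3,3)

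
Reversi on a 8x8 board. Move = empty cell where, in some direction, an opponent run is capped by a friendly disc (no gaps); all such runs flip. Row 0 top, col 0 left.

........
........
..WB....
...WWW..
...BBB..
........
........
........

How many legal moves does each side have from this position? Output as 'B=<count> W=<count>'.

-- B to move --
(1,1): flips 2 -> legal
(1,2): no bracket -> illegal
(1,3): no bracket -> illegal
(2,1): flips 1 -> legal
(2,4): flips 1 -> legal
(2,5): flips 2 -> legal
(2,6): flips 1 -> legal
(3,1): no bracket -> illegal
(3,2): no bracket -> illegal
(3,6): no bracket -> illegal
(4,2): no bracket -> illegal
(4,6): no bracket -> illegal
B mobility = 5
-- W to move --
(1,2): flips 1 -> legal
(1,3): flips 1 -> legal
(1,4): no bracket -> illegal
(2,4): flips 1 -> legal
(3,2): no bracket -> illegal
(3,6): no bracket -> illegal
(4,2): no bracket -> illegal
(4,6): no bracket -> illegal
(5,2): flips 1 -> legal
(5,3): flips 2 -> legal
(5,4): flips 1 -> legal
(5,5): flips 2 -> legal
(5,6): flips 1 -> legal
W mobility = 8

Answer: B=5 W=8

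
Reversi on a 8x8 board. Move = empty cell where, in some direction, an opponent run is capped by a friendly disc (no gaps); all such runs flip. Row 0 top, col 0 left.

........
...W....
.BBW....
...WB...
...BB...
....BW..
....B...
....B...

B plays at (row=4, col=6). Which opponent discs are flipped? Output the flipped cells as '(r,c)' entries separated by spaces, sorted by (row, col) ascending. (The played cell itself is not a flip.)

Dir NW: first cell '.' (not opp) -> no flip
Dir N: first cell '.' (not opp) -> no flip
Dir NE: first cell '.' (not opp) -> no flip
Dir W: first cell '.' (not opp) -> no flip
Dir E: first cell '.' (not opp) -> no flip
Dir SW: opp run (5,5) capped by B -> flip
Dir S: first cell '.' (not opp) -> no flip
Dir SE: first cell '.' (not opp) -> no flip

Answer: (5,5)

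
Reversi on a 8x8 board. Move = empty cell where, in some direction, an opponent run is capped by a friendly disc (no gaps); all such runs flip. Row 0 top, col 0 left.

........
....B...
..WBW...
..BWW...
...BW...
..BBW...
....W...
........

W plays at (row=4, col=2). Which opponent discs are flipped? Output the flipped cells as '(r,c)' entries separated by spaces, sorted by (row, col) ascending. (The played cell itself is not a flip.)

Answer: (3,2) (4,3) (5,3)

Derivation:
Dir NW: first cell '.' (not opp) -> no flip
Dir N: opp run (3,2) capped by W -> flip
Dir NE: first cell 'W' (not opp) -> no flip
Dir W: first cell '.' (not opp) -> no flip
Dir E: opp run (4,3) capped by W -> flip
Dir SW: first cell '.' (not opp) -> no flip
Dir S: opp run (5,2), next='.' -> no flip
Dir SE: opp run (5,3) capped by W -> flip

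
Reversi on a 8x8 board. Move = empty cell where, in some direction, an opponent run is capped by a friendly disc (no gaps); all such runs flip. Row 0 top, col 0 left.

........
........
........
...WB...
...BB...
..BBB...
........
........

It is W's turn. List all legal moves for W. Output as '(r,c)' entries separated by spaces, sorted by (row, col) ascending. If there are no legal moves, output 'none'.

Answer: (3,5) (5,5) (6,3)

Derivation:
(2,3): no bracket -> illegal
(2,4): no bracket -> illegal
(2,5): no bracket -> illegal
(3,2): no bracket -> illegal
(3,5): flips 1 -> legal
(4,1): no bracket -> illegal
(4,2): no bracket -> illegal
(4,5): no bracket -> illegal
(5,1): no bracket -> illegal
(5,5): flips 1 -> legal
(6,1): no bracket -> illegal
(6,2): no bracket -> illegal
(6,3): flips 2 -> legal
(6,4): no bracket -> illegal
(6,5): no bracket -> illegal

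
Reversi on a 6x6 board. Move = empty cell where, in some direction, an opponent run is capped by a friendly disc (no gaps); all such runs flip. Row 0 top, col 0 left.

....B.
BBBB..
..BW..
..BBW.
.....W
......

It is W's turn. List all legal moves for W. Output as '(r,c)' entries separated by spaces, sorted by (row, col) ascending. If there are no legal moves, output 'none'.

Answer: (0,1) (0,3) (2,1) (3,1) (4,1) (4,3)

Derivation:
(0,0): no bracket -> illegal
(0,1): flips 1 -> legal
(0,2): no bracket -> illegal
(0,3): flips 1 -> legal
(0,5): no bracket -> illegal
(1,4): no bracket -> illegal
(1,5): no bracket -> illegal
(2,0): no bracket -> illegal
(2,1): flips 1 -> legal
(2,4): no bracket -> illegal
(3,1): flips 2 -> legal
(4,1): flips 1 -> legal
(4,2): no bracket -> illegal
(4,3): flips 1 -> legal
(4,4): no bracket -> illegal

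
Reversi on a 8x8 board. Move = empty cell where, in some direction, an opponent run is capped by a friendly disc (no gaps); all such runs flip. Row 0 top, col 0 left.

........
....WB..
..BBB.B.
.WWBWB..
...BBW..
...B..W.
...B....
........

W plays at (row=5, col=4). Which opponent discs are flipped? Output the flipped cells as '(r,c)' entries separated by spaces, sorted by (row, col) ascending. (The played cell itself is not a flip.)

Answer: (4,3) (4,4)

Derivation:
Dir NW: opp run (4,3) capped by W -> flip
Dir N: opp run (4,4) capped by W -> flip
Dir NE: first cell 'W' (not opp) -> no flip
Dir W: opp run (5,3), next='.' -> no flip
Dir E: first cell '.' (not opp) -> no flip
Dir SW: opp run (6,3), next='.' -> no flip
Dir S: first cell '.' (not opp) -> no flip
Dir SE: first cell '.' (not opp) -> no flip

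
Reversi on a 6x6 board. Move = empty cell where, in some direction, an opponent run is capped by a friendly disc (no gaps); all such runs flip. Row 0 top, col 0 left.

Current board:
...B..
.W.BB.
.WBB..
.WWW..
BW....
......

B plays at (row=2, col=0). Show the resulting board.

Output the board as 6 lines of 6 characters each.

Answer: ...B..
.W.BB.
BBBB..
.WWW..
BW....
......

Derivation:
Place B at (2,0); scan 8 dirs for brackets.
Dir NW: edge -> no flip
Dir N: first cell '.' (not opp) -> no flip
Dir NE: opp run (1,1), next='.' -> no flip
Dir W: edge -> no flip
Dir E: opp run (2,1) capped by B -> flip
Dir SW: edge -> no flip
Dir S: first cell '.' (not opp) -> no flip
Dir SE: opp run (3,1), next='.' -> no flip
All flips: (2,1)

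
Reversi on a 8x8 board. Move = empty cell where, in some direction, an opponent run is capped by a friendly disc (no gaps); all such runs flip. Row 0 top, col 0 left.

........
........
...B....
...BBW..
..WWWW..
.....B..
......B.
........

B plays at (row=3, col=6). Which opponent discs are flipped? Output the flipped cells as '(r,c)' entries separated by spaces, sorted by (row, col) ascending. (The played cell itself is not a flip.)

Dir NW: first cell '.' (not opp) -> no flip
Dir N: first cell '.' (not opp) -> no flip
Dir NE: first cell '.' (not opp) -> no flip
Dir W: opp run (3,5) capped by B -> flip
Dir E: first cell '.' (not opp) -> no flip
Dir SW: opp run (4,5), next='.' -> no flip
Dir S: first cell '.' (not opp) -> no flip
Dir SE: first cell '.' (not opp) -> no flip

Answer: (3,5)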